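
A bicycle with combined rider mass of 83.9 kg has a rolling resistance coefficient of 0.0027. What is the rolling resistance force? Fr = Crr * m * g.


Fr = 0.0027 * 83.9 * 9.81
= 0.22653 * 9.81
= 2.222 N

2.222 N


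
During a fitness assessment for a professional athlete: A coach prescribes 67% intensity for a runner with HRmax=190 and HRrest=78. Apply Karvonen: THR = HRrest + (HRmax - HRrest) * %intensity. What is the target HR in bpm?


Heart rate reserve = 190 - 78 = 112
Intensity fraction = 67 / 100 = 0.67
THR = 78 + 112 * 0.67 = 153.04 bpm

153.04 bpm


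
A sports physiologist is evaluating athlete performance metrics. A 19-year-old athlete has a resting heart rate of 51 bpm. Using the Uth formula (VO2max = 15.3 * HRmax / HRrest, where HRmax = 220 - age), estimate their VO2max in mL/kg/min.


HRmax = 220 - 19 = 201 bpm
Ratio = HRmax / HRrest = 201 / 51 = 3.9412
VO2max = 15.3 * 3.9412 = 60.3 mL/kg/min

60.3 mL/kg/min


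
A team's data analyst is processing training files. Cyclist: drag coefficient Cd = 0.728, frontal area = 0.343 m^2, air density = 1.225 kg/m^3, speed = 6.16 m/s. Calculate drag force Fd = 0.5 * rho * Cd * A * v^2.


v^2 = 6.16^2 = 37.9456
Fd = 0.5 * 1.225 * 0.728 * 0.343 * 37.9456
= 5.804 N

5.804 N


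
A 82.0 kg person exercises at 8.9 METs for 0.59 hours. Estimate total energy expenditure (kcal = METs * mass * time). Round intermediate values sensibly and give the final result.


Energy = METs * mass(kg) * time(h)
= 8.9 * 82.0 * 0.59
= 430.58 kcal

430.58 kcal


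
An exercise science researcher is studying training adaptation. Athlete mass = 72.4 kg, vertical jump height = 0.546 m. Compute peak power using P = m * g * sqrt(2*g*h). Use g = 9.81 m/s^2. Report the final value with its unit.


sqrt(2 * 9.81 * 0.546) = sqrt(10.71252) = 3.272999 m/s
P = 72.4 * 9.81 * 3.272999
= 2324.63 W

2324.63 W


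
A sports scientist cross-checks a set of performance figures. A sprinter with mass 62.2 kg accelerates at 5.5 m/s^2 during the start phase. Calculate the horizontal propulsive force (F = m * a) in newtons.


F = m * a
= 62.2 * 5.5
= 342.1 N

342.1 N


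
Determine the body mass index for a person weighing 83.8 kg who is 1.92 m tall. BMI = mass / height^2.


BMI = mass / height^2
= 83.8 / 1.92^2
= 83.8 / 3.6864
= 22.73 kg/m^2

22.73 kg/m^2


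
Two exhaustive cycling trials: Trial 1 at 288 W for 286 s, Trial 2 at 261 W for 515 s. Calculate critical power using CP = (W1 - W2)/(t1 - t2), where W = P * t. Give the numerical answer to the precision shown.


W1 = 288 * 286 = 82368 J
W2 = 261 * 515 = 134415 J
CP = (82368 - 134415) / (286 - 515)
= -52047 / -229
= 227.28 W

227.28 W


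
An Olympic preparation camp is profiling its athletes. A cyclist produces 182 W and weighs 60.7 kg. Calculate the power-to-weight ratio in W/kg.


P/W = power / mass
= 182 / 60.7
= 2.998 W/kg

2.998 W/kg


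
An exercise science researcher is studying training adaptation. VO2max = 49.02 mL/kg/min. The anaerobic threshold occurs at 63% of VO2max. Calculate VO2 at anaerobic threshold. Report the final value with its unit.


AT fraction = 63 / 100 = 0.63
AT VO2 = 49.02 * 0.63
= 30.88 mL/kg/min

30.88 mL/kg/min


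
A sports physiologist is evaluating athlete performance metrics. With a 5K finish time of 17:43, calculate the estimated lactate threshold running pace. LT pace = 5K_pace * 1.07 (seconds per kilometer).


Race duration = 1063 s for 5 km
Average pace = 1063 / 5 = 212.6 s/km
LT pace = 212.6 * 1.07
= 227.48 s/km

227.48 s/km


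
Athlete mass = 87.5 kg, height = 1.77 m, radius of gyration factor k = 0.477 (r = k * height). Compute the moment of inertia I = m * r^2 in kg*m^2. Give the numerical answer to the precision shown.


r = k * height = 0.477 * 1.77 = 0.84429 m
r^2 = 0.84429^2 = 0.712826
I = 87.5 * 0.712826 = 62.372 kg*m^2

62.372 kg*m^2


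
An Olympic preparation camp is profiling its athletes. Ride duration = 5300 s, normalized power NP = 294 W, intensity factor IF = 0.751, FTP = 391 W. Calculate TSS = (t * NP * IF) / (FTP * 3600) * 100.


Numerator = 5300 * 294 * 0.751 = 1170208.2
Denominator = 391 * 3600 = 1407600
TSS = 1170208.2 / 1407600 * 100
= 83.13

83.13 TSS


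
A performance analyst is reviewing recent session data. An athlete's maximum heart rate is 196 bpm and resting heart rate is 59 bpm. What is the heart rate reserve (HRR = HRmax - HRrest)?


HRR = HRmax - HRrest
= 196 - 59
= 137 bpm

137 bpm


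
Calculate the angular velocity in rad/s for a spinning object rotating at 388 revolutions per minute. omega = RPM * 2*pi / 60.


omega = RPM * 2*pi / 60
= 388 * 6.28318531 / 60
= 40.631 rad/s

40.631 rad/s


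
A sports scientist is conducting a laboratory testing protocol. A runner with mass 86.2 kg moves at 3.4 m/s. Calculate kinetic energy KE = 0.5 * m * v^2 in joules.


v^2 = 3.4^2 = 11.56
KE = 0.5 * 86.2 * 11.56
= 498.24 J

498.24 J


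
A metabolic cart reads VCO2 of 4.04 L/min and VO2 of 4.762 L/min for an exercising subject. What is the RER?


RER = VCO2 / VO2 = 4.04 / 4.762 = 0.8484

0.8484


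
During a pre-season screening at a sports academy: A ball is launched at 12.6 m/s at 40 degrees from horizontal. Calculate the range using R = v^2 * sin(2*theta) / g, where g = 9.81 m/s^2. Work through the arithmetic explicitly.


sin(2 * 40) = sin(80) = 0.984808
v^2 = 12.6^2 = 158.76
R = 158.76 * 0.984808 / 9.81
= 15.938 m

15.938 m


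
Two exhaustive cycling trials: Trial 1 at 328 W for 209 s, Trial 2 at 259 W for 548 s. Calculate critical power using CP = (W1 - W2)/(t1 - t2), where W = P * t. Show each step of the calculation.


W1 = 328 * 209 = 68552 J
W2 = 259 * 548 = 141932 J
CP = (68552 - 141932) / (209 - 548)
= -73380 / -339
= 216.46 W

216.46 W


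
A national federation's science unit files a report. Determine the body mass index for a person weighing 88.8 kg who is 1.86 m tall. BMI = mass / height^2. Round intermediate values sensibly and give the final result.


BMI = mass / height^2
= 88.8 / 1.86^2
= 88.8 / 3.4596
= 25.67 kg/m^2

25.67 kg/m^2


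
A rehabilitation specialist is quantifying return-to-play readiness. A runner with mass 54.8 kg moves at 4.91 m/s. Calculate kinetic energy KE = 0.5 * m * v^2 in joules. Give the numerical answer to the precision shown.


v^2 = 4.91^2 = 24.1081
KE = 0.5 * 54.8 * 24.1081
= 660.56 J

660.56 J


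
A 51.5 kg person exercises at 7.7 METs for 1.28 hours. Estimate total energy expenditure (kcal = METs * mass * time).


Energy = METs * mass(kg) * time(h)
= 7.7 * 51.5 * 1.28
= 507.58 kcal

507.58 kcal


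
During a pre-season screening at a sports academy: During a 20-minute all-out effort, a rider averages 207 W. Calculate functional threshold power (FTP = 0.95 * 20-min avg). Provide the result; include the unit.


FTP = 0.95 * 207
= 196.65 W

196.65 W


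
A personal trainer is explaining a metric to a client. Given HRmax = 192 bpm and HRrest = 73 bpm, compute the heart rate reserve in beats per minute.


Heart rate reserve = maximum HR minus resting HR
HRR = 192 - 73 = 119 bpm

119 bpm


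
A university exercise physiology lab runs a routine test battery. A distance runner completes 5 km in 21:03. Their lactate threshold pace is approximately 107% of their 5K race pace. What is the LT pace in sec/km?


Convert to seconds: 21 min 3 s = 1263 s
Pace per km = 1263 / 5 = 252.6 s/km
LT pace = 252.6 * 1.07 = 270.28 s/km

270.28 s/km


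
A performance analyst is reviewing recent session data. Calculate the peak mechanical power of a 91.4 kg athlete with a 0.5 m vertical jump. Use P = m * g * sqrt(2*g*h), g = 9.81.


First, sqrt(2gh) = sqrt(2 * 9.81 * 0.5)
= sqrt(9.81) = 3.132092 m/s
Power = 91.4 * 9.81 * 3.132092 = 2808.34 W

2808.34 W


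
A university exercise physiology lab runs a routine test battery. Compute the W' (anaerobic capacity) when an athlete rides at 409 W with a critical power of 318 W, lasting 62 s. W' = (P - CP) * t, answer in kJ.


Above-CP power = 91 W
Duration = 62 s
W' = 91 * 62 = 5642 J
Convert: 5642 / 1000 = 5.642 kJ

5.642 kJ


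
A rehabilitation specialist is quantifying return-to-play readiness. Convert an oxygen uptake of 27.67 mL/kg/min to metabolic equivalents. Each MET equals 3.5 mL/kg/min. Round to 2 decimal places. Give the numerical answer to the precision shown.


One MET = 3.5 mL/kg/min
Number of METs = 27.67 / 3.5
= 7.91 METs

7.91 METs


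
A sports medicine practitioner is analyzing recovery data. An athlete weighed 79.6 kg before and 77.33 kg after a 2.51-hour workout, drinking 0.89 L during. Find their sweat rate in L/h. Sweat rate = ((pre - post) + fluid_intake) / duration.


Body mass change = 2.27 kg
Total sweat loss = 2.27 + 0.89 = 3.16 L
Rate = 3.16 / 2.51 = 1.259 L/h

1.259 L/h


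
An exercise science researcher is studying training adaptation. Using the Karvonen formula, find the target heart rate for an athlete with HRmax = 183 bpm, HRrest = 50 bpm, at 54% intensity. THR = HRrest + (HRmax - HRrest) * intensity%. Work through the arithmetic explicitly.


HRR = 183 - 50 = 133
THR = 50 + 133 * 0.54
= 50 + 71.82
= 121.82 bpm

121.82 bpm


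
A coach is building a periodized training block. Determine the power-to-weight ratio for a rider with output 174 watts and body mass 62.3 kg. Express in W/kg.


P/W = 174 / 62.3 = 2.793 W/kg

2.793 W/kg


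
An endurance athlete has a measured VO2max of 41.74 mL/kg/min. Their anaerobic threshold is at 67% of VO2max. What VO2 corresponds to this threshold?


Anaerobic threshold VO2 = VO2max * 67%
= 41.74 * 0.67
= 27.97 mL/kg/min

27.97 mL/kg/min


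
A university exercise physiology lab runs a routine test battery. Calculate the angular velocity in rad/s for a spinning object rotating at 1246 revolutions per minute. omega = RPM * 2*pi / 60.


omega = RPM * 2*pi / 60
= 1246 * 6.28318531 / 60
= 130.481 rad/s

130.481 rad/s


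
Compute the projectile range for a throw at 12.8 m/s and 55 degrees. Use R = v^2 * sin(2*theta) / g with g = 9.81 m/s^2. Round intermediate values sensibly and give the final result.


Two times the angle = 110 degrees
sin(110) = 0.939693
R = 163.84 * 0.939693 / 9.81 = 15.694 m

15.694 m


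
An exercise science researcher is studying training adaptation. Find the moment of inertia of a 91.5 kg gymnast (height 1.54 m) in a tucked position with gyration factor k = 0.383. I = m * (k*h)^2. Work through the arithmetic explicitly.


Radius of gyration = 0.383 * 1.54 = 0.58982 m
I = 91.5 * 0.58982^2
= 91.5 * 0.347888
= 31.832 kg*m^2

31.832 kg*m^2


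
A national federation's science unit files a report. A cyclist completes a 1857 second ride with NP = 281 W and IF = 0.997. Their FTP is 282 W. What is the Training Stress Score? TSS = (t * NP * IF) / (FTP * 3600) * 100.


t * NP * IF = 1857 * 281 * 0.997 = 520251.549
FTP * 3600 = 1015200
TSS = (520251.549 / 1015200) * 100 = 51.25

51.25 TSS


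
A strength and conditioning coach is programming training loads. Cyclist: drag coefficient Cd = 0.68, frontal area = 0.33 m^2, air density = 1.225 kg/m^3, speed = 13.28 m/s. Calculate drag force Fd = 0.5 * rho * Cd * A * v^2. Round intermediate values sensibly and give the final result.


v^2 = 13.28^2 = 176.3584
Fd = 0.5 * 1.225 * 0.68 * 0.33 * 176.3584
= 24.24 N

24.24 N


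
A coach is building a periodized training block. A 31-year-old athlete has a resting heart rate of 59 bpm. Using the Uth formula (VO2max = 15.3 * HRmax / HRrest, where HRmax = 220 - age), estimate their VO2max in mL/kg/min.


HRmax = 220 - 31 = 189 bpm
Ratio = HRmax / HRrest = 189 / 59 = 3.2034
VO2max = 15.3 * 3.2034 = 49.01 mL/kg/min

49.01 mL/kg/min


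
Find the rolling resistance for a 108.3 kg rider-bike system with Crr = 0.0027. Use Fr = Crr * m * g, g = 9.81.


m * g = 108.3 * 9.81 = 1062.423 N
Fr = 0.0027 * 1062.423 = 2.869 N

2.869 N


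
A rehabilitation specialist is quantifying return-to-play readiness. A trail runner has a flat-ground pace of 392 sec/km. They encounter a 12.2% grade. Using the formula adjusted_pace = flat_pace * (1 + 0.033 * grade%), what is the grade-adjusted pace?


Grade factor = 1 + 0.033 * 12.2 = 1.4026
Adjusted = 392 * 1.4026 = 549.82 sec/km

549.82 s/km


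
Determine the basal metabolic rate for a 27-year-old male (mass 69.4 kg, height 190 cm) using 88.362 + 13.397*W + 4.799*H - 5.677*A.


BMR = 88.362 + 13.397*69.4 + 4.799*190 - 5.677*27
= 1776.64 kcal/day

1776.64 kcal/day


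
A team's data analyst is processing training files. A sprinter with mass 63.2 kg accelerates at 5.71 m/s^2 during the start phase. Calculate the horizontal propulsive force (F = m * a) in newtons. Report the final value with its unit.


F = m * a
= 63.2 * 5.71
= 360.87 N

360.87 N


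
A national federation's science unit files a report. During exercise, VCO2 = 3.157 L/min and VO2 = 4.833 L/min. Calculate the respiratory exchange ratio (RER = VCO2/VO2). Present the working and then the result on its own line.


RER = VCO2 / VO2
= 3.157 / 4.833
= 0.6532

0.6532


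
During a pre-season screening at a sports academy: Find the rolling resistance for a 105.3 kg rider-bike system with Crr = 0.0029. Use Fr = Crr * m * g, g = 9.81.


m * g = 105.3 * 9.81 = 1032.993 N
Fr = 0.0029 * 1032.993 = 2.996 N

2.996 N


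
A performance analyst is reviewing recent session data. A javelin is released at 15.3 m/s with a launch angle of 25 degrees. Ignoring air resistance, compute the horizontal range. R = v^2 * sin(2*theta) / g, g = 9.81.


Launch speed squared = 234.09
sin(2 * 25 deg) = 0.766044
Range = 234.09 * 0.766044 / 9.81
= 18.28 m

18.28 m


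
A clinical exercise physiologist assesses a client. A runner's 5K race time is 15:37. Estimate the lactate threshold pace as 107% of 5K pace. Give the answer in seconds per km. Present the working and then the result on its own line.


Total race time = 15*60 + 37 = 937 seconds
5K pace = 937 / 5 = 187.4 sec/km
LT pace = 187.4 * 1.07 = 200.52 sec/km

200.52 s/km


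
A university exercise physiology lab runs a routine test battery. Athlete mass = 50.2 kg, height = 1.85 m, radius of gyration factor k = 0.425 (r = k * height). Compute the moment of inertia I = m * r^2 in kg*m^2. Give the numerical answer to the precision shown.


r = k * height = 0.425 * 1.85 = 0.78625 m
r^2 = 0.78625^2 = 0.618189
I = 50.2 * 0.618189 = 31.033 kg*m^2

31.033 kg*m^2


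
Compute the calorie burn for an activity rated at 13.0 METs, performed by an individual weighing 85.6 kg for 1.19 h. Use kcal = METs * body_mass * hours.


Product of METs and mass = 13.0 * 85.6 = 1112.8
Total kcal = 1112.8 * 1.19 = 1324.23 kcal

1324.23 kcal


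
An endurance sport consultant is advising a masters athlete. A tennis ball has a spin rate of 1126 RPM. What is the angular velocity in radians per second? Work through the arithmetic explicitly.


Convert RPM to rad/s: multiply by 2*pi and divide by 60
omega = 1126 * 2 * pi / 60
= 117.914 rad/s

117.914 rad/s


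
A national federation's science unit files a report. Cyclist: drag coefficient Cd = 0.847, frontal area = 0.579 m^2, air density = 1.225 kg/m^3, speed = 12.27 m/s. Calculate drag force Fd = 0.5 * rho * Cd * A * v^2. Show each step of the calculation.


v^2 = 12.27^2 = 150.5529
Fd = 0.5 * 1.225 * 0.847 * 0.579 * 150.5529
= 45.223 N

45.223 N


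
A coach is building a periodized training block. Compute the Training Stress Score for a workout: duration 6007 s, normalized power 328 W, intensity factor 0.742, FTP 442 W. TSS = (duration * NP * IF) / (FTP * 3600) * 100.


Product = 6007 * 328 * 0.742 = 1461959.632
Base = 442 * 3600 = 1591200
TSS = 1461959.632 / 1591200 * 100 = 91.88

91.88 TSS


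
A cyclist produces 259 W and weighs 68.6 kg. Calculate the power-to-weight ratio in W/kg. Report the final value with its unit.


P/W = power / mass
= 259 / 68.6
= 3.776 W/kg

3.776 W/kg


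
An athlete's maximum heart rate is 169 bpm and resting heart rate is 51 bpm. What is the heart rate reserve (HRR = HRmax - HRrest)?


HRR = HRmax - HRrest
= 169 - 51
= 118 bpm

118 bpm


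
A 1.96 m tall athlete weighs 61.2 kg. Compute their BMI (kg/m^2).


height^2 = 3.8416 m^2
BMI = 61.2 / 3.8416 = 15.93 kg/m^2

15.93 kg/m^2


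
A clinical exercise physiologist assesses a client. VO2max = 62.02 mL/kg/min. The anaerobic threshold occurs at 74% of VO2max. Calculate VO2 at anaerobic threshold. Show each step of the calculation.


AT fraction = 74 / 100 = 0.74
AT VO2 = 62.02 * 0.74
= 45.89 mL/kg/min

45.89 mL/kg/min


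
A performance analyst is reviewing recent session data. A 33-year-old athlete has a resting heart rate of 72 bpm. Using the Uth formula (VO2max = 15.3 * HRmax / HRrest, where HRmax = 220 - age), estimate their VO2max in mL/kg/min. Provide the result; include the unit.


HRmax = 220 - 33 = 187 bpm
Ratio = HRmax / HRrest = 187 / 72 = 2.5972
VO2max = 15.3 * 2.5972 = 39.74 mL/kg/min

39.74 mL/kg/min


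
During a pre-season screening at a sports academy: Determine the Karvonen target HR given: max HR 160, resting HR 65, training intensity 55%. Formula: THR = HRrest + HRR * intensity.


HRR = HRmax - HRrest = 160 - 65 = 95
THR = 65 + 95 * 0.55
= 117.25 bpm

117.25 bpm


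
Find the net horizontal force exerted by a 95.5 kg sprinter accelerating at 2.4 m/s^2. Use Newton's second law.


Newton's second law: F = m * a
F = 95.5 * 2.4 = 229.2 N

229.2 N


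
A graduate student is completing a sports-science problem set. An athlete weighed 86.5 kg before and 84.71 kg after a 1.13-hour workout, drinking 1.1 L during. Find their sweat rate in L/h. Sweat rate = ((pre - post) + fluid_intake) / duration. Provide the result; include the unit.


Body mass change = 1.79 kg
Total sweat loss = 1.79 + 1.1 = 2.89 L
Rate = 2.89 / 1.13 = 2.558 L/h

2.558 L/h


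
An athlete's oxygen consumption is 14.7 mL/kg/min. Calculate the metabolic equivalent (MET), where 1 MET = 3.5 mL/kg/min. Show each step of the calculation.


MET = VO2 / 3.5
= 14.7 / 3.5
= 4.2 METs

4.2 METs


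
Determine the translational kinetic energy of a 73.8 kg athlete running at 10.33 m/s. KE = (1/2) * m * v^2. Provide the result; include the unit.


KE = 0.5 * m * v^2
= 0.5 * 73.8 * 10.33^2
= 0.5 * 73.8 * 106.7089
= 3937.56 J

3937.56 J


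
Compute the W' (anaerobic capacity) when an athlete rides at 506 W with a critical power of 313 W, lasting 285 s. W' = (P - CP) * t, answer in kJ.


Above-CP power = 193 W
Duration = 285 s
W' = 193 * 285 = 55005 J
Convert: 55005 / 1000 = 55.005 kJ

55.005 kJ


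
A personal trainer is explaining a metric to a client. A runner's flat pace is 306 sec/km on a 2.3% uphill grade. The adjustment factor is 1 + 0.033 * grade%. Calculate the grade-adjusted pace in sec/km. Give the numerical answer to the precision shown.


Factor = 1 + 0.033 * 2.3 = 1.0759
Adjusted pace = 306 * 1.0759
= 329.23 sec/km

329.23 s/km


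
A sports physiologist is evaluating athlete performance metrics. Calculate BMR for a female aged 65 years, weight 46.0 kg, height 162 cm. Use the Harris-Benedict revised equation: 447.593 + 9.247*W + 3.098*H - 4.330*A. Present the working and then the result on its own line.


Substituting values:
W term = 9.247 * 46.0 = 425.362
H term = 3.098 * 162 = 501.876
A term = 4.330 * 65 = 281.45
BMR = 1093.38 kcal/day

1093.38 kcal/day


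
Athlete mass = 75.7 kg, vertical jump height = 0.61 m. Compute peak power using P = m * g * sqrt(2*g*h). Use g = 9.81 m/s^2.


sqrt(2 * 9.81 * 0.61) = sqrt(11.9682) = 3.459509 m/s
P = 75.7 * 9.81 * 3.459509
= 2569.09 W

2569.09 W


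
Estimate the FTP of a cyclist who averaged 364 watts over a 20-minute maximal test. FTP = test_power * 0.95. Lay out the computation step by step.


FTP = 364 * 0.95 = 345.8 W

345.8 W


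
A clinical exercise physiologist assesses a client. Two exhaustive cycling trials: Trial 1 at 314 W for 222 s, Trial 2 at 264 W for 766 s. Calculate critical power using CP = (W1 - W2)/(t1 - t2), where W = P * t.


W1 = 314 * 222 = 69708 J
W2 = 264 * 766 = 202224 J
CP = (69708 - 202224) / (222 - 766)
= -132516 / -544
= 243.6 W

243.6 W


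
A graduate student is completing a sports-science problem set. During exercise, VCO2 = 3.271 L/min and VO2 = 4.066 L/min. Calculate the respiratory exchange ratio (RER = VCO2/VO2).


RER = VCO2 / VO2
= 3.271 / 4.066
= 0.8045

0.8045


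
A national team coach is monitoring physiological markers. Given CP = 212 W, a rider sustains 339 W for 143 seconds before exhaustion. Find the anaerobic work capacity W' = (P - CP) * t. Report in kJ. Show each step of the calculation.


Excess power = 339 - 212 = 127 W
Work above CP = 127 * 143 = 18161 J
W' = 18.161 kJ

18.161 kJ


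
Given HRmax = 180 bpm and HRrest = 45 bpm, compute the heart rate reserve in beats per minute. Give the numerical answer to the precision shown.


Heart rate reserve = maximum HR minus resting HR
HRR = 180 - 45 = 135 bpm

135 bpm


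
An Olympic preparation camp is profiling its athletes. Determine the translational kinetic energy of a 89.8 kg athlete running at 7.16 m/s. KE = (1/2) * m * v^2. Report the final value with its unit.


KE = 0.5 * m * v^2
= 0.5 * 89.8 * 7.16^2
= 0.5 * 89.8 * 51.2656
= 2301.83 J

2301.83 J


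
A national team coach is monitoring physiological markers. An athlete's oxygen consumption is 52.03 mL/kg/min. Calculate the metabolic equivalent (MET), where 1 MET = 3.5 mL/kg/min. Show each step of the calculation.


MET = VO2 / 3.5
= 52.03 / 3.5
= 14.87 METs

14.87 METs


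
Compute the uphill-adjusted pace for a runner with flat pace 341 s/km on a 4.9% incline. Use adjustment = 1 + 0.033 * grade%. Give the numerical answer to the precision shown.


Adjustment factor = 1 + 0.033 * 4.9 = 1.1617
Grade-adjusted pace = 341 * 1.1617 = 396.14 s/km

396.14 s/km


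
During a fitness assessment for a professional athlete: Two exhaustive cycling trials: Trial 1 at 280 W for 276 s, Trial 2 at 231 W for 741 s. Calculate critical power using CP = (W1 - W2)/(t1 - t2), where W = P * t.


W1 = 280 * 276 = 77280 J
W2 = 231 * 741 = 171171 J
CP = (77280 - 171171) / (276 - 741)
= -93891 / -465
= 201.92 W

201.92 W


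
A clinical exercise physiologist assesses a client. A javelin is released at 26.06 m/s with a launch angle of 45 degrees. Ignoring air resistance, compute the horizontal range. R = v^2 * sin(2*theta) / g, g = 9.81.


Launch speed squared = 679.1236
sin(2 * 45 deg) = 1.0
Range = 679.1236 * 1.0 / 9.81
= 69.228 m

69.228 m


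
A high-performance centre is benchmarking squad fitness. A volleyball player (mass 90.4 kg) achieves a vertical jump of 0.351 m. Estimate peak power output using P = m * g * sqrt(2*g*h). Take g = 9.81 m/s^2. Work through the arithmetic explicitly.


2 * g * h = 2 * 9.81 * 0.351 = 6.88662
sqrt(6.88662) = 2.624237 m/s
P = 90.4 * 9.81 * 2.624237 = 2327.24 W

2327.24 W


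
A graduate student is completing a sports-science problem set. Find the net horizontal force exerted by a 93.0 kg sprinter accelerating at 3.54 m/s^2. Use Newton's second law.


Newton's second law: F = m * a
F = 93.0 * 3.54 = 329.22 N

329.22 N


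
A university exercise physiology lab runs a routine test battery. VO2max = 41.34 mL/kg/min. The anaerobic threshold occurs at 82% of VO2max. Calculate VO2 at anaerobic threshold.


AT fraction = 82 / 100 = 0.82
AT VO2 = 41.34 * 0.82
= 33.9 mL/kg/min

33.9 mL/kg/min


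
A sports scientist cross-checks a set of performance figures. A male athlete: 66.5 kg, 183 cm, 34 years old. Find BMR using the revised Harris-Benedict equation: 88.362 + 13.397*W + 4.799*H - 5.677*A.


Intercept = 88.362
Weight contribution = 13.397 * 66.5 = 890.9005
Height contribution = 4.799 * 183 = 878.217
Age contribution = 5.677 * 34 = 193.018
BMR = 88.362 + 890.9005 + 878.217 - 193.018
= 1664.46 kcal/day

1664.46 kcal/day


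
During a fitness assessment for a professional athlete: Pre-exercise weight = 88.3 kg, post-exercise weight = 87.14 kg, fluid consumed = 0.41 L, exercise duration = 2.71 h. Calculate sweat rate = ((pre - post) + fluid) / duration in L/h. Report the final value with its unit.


Weight loss = 88.3 - 87.14 = 1.16 kg (approx L)
Total sweat = 1.16 + 0.41 = 1.57 L
Sweat rate = 1.57 / 2.71 = 0.579 L/h

0.579 L/h


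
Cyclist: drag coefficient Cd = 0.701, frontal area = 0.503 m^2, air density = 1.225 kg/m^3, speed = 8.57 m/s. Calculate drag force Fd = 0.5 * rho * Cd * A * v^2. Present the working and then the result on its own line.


v^2 = 8.57^2 = 73.4449
Fd = 0.5 * 1.225 * 0.701 * 0.503 * 73.4449
= 15.862 N

15.862 N


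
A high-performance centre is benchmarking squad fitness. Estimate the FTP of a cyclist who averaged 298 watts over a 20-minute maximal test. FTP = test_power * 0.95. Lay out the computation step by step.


FTP = 298 * 0.95 = 283.1 W

283.1 W


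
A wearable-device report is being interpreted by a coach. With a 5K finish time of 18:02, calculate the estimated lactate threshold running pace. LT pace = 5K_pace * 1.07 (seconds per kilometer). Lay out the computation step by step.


Race duration = 1082 s for 5 km
Average pace = 1082 / 5 = 216.4 s/km
LT pace = 216.4 * 1.07
= 231.55 s/km

231.55 s/km


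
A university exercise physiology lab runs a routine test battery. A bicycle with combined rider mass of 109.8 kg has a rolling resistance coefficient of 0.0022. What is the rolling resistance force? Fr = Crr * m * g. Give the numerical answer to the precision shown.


Fr = 0.0022 * 109.8 * 9.81
= 0.24156 * 9.81
= 2.37 N

2.37 N


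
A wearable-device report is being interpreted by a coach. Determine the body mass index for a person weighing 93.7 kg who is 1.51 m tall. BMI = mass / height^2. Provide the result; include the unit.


BMI = mass / height^2
= 93.7 / 1.51^2
= 93.7 / 2.2801
= 41.09 kg/m^2

41.09 kg/m^2


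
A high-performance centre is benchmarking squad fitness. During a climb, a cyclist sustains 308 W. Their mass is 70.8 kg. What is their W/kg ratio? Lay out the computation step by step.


Power-to-weight = 308 W / 70.8 kg
= 4.35 W/kg

4.35 W/kg


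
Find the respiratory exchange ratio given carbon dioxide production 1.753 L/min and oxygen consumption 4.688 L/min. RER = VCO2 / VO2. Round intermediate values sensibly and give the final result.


VCO2 = 1.753 L/min
VO2 = 4.688 L/min
RER = 1.753 / 4.688 = 0.3739

0.3739


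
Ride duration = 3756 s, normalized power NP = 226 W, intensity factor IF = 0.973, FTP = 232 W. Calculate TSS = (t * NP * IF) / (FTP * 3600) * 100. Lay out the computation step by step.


Numerator = 3756 * 226 * 0.973 = 825936.888
Denominator = 232 * 3600 = 835200
TSS = 825936.888 / 835200 * 100
= 98.89

98.89 TSS


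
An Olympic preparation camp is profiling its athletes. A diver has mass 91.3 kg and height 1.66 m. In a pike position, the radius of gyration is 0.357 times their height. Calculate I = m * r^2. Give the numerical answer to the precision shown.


r = 0.357 * 1.66 = 0.59262 m
I = m * r^2 = 91.3 * 0.351198 = 32.064 kg*m^2

32.064 kg*m^2


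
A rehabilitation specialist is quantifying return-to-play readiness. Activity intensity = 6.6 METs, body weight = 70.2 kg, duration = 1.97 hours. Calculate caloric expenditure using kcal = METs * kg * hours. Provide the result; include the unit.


kcal = 6.6 * 70.2 * 1.97
= 463.32 * 1.97
= 912.74 kcal

912.74 kcal


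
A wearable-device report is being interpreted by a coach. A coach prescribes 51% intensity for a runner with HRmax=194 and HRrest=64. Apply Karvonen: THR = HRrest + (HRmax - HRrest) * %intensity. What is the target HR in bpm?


Heart rate reserve = 194 - 64 = 130
Intensity fraction = 51 / 100 = 0.51
THR = 64 + 130 * 0.51 = 130.3 bpm

130.3 bpm


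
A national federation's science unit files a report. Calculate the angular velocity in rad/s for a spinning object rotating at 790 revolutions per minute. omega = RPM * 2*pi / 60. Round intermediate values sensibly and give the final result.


omega = RPM * 2*pi / 60
= 790 * 6.28318531 / 60
= 82.729 rad/s

82.729 rad/s


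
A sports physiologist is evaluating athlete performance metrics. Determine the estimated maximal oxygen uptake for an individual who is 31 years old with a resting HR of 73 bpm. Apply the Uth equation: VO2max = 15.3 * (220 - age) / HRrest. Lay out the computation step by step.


HRmax = 220 - 31 = 189
VO2max = 15.3 * (189 / 73)
= 15.3 * 2.589
= 39.61 mL/kg/min

39.61 mL/kg/min


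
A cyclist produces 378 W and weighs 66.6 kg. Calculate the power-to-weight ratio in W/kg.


P/W = power / mass
= 378 / 66.6
= 5.676 W/kg

5.676 W/kg


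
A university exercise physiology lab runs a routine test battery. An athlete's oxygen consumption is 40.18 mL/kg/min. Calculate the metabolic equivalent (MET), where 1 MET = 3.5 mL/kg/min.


MET = VO2 / 3.5
= 40.18 / 3.5
= 11.48 METs

11.48 METs


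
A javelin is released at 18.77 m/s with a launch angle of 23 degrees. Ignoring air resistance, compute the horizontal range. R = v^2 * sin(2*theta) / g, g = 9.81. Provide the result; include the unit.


Launch speed squared = 352.3129
sin(2 * 23 deg) = 0.71934
Range = 352.3129 * 0.71934 / 9.81
= 25.834 m

25.834 m


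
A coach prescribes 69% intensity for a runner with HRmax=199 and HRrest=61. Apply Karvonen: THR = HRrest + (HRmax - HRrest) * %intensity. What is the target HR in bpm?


Heart rate reserve = 199 - 61 = 138
Intensity fraction = 69 / 100 = 0.69
THR = 61 + 138 * 0.69 = 156.22 bpm

156.22 bpm


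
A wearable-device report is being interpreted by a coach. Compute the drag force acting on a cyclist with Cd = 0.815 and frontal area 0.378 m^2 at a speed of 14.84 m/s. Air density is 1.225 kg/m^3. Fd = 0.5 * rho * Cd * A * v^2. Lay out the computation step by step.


Step 1: v^2 = 220.2256
Step 2: Fd = 0.5 * 1.225 * 0.815 * 0.378 * 220.2256
= 41.555 N

41.555 N


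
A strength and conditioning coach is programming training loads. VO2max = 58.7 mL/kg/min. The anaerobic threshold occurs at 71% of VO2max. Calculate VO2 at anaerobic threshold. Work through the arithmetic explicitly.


AT fraction = 71 / 100 = 0.71
AT VO2 = 58.7 * 0.71
= 41.68 mL/kg/min

41.68 mL/kg/min


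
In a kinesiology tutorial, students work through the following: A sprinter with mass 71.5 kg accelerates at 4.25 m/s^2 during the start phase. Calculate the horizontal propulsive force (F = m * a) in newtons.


F = m * a
= 71.5 * 4.25
= 303.88 N

303.88 N


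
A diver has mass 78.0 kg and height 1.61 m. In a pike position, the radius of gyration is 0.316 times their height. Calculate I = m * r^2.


r = 0.316 * 1.61 = 0.50876 m
I = m * r^2 = 78.0 * 0.258837 = 20.189 kg*m^2

20.189 kg*m^2


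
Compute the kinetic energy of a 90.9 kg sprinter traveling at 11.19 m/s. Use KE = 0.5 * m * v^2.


Velocity squared = 125.2161
KE = 0.5 * 90.9 * 125.2161 = 5691.07 J

5691.07 J


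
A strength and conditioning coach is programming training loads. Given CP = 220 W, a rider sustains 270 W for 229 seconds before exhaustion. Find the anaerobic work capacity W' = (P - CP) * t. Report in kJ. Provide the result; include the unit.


Excess power = 270 - 220 = 50 W
Work above CP = 50 * 229 = 11450 J
W' = 11.45 kJ

11.45 kJ


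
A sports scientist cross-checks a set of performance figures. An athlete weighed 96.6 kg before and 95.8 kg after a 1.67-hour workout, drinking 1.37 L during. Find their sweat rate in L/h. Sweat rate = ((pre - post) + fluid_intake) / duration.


Body mass change = 0.8 kg
Total sweat loss = 0.8 + 1.37 = 2.17 L
Rate = 2.17 / 1.67 = 1.299 L/h

1.299 L/h


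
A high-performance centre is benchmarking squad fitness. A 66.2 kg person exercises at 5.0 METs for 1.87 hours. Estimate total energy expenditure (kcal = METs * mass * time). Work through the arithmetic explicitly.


Energy = METs * mass(kg) * time(h)
= 5.0 * 66.2 * 1.87
= 618.97 kcal

618.97 kcal


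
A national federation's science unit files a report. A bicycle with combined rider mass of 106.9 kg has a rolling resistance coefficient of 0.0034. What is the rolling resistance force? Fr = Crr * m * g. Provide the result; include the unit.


Fr = 0.0034 * 106.9 * 9.81
= 0.36346 * 9.81
= 3.566 N

3.566 N


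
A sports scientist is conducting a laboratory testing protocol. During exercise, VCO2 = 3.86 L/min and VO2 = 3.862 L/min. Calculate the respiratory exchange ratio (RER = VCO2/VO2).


RER = VCO2 / VO2
= 3.86 / 3.862
= 0.9995

0.9995


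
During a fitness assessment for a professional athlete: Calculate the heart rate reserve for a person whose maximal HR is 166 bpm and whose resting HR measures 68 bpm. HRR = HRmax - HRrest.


HRmax = 166 bpm
HRrest = 68 bpm
HRR = 166 - 68 = 98 bpm

98 bpm


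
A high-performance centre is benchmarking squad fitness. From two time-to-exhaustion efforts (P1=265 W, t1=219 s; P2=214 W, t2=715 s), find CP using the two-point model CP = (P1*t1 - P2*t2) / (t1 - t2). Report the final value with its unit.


Work in trial 1 = 58035 J
Work in trial 2 = 153010 J
Delta work = -94975 J
Delta time = -496 s
CP = -94975 / -496 = 191.48 W

191.48 W


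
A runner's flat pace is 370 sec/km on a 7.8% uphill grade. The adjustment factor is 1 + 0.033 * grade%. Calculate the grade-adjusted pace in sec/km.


Factor = 1 + 0.033 * 7.8 = 1.2574
Adjusted pace = 370 * 1.2574
= 465.24 sec/km

465.24 s/km


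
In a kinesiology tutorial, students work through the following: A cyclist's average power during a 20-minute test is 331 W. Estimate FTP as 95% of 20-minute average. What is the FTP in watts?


FTP = 20-min power * 0.95
= 331 * 0.95
= 314.45 W

314.45 W


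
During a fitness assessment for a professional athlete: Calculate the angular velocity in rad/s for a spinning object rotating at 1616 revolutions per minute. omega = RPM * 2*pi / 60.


omega = RPM * 2*pi / 60
= 1616 * 6.28318531 / 60
= 169.227 rad/s

169.227 rad/s


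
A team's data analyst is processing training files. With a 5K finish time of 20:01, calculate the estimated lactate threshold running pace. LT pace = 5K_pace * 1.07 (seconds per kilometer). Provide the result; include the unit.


Race duration = 1201 s for 5 km
Average pace = 1201 / 5 = 240.2 s/km
LT pace = 240.2 * 1.07
= 257.01 s/km

257.01 s/km


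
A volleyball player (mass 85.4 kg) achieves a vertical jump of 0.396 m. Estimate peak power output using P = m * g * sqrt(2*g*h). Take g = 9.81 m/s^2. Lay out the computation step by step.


2 * g * h = 2 * 9.81 * 0.396 = 7.76952
sqrt(7.76952) = 2.787386 m/s
P = 85.4 * 9.81 * 2.787386 = 2335.2 W

2335.2 W


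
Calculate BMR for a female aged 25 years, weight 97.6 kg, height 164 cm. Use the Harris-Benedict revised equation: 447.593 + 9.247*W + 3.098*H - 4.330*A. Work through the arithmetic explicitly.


Substituting values:
W term = 9.247 * 97.6 = 902.5072
H term = 3.098 * 164 = 508.072
A term = 4.330 * 25 = 108.25
BMR = 1749.92 kcal/day

1749.92 kcal/day


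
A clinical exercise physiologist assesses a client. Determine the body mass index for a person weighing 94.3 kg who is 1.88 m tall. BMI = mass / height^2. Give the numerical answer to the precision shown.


BMI = mass / height^2
= 94.3 / 1.88^2
= 94.3 / 3.5344
= 26.68 kg/m^2

26.68 kg/m^2


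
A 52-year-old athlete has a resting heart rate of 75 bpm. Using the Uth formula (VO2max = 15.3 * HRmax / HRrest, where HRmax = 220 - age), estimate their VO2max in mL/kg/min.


HRmax = 220 - 52 = 168 bpm
Ratio = HRmax / HRrest = 168 / 75 = 2.24
VO2max = 15.3 * 2.24 = 34.27 mL/kg/min

34.27 mL/kg/min


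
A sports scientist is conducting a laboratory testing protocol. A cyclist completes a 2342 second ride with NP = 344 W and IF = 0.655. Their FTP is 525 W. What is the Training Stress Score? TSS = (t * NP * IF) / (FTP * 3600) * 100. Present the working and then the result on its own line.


t * NP * IF = 2342 * 344 * 0.655 = 527699.44
FTP * 3600 = 1890000
TSS = (527699.44 / 1890000) * 100 = 27.92

27.92 TSS


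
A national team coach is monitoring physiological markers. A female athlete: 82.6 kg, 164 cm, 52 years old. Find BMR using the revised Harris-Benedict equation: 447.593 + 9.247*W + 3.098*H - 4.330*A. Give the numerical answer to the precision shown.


Intercept = 447.593
Weight contribution = 9.247 * 82.6 = 763.8022
Height contribution = 3.098 * 164 = 508.072
Age contribution = 4.33 * 52 = 225.16
BMR = 447.593 + 763.8022 + 508.072 - 225.16
= 1494.31 kcal/day

1494.31 kcal/day


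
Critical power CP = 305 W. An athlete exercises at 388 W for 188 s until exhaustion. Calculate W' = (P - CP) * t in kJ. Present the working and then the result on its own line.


P - CP = 388 - 305 = 83 W
W' = 83 * 188 = 15604 J
= 15604 / 1000 = 15.604 kJ

15.604 kJ


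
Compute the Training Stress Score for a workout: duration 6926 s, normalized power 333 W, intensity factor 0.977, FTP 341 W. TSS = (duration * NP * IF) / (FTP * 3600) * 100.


Product = 6926 * 333 * 0.977 = 2253311.766
Base = 341 * 3600 = 1227600
TSS = 2253311.766 / 1227600 * 100 = 183.55

183.55 TSS


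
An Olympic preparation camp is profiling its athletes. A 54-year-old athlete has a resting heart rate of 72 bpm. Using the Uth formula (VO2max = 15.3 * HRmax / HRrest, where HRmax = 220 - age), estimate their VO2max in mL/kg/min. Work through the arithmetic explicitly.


HRmax = 220 - 54 = 166 bpm
Ratio = HRmax / HRrest = 166 / 72 = 2.3056
VO2max = 15.3 * 2.3056 = 35.28 mL/kg/min

35.28 mL/kg/min


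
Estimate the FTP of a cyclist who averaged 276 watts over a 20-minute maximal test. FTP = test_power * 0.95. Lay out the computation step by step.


FTP = 276 * 0.95 = 262.2 W

262.2 W


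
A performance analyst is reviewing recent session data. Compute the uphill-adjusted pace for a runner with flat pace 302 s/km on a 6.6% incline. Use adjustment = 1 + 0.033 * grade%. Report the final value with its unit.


Adjustment factor = 1 + 0.033 * 6.6 = 1.2178
Grade-adjusted pace = 302 * 1.2178 = 367.78 s/km

367.78 s/km


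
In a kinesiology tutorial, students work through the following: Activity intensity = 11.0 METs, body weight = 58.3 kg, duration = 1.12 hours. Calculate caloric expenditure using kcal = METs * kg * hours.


kcal = 11.0 * 58.3 * 1.12
= 641.3 * 1.12
= 718.26 kcal

718.26 kcal


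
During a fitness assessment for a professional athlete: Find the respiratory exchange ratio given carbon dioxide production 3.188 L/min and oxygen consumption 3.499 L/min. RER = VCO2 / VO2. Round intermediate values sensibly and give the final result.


VCO2 = 3.188 L/min
VO2 = 3.499 L/min
RER = 3.188 / 3.499 = 0.9111

0.9111


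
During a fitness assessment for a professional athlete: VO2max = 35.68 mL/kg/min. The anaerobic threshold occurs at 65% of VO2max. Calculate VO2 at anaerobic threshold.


AT fraction = 65 / 100 = 0.65
AT VO2 = 35.68 * 0.65
= 23.19 mL/kg/min

23.19 mL/kg/min


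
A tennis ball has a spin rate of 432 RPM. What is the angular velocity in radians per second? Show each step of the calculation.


Convert RPM to rad/s: multiply by 2*pi and divide by 60
omega = 432 * 2 * pi / 60
= 45.239 rad/s

45.239 rad/s


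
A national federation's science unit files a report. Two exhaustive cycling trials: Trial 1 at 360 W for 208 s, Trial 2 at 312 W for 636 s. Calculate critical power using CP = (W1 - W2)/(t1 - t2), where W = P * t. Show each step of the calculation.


W1 = 360 * 208 = 74880 J
W2 = 312 * 636 = 198432 J
CP = (74880 - 198432) / (208 - 636)
= -123552 / -428
= 288.67 W

288.67 W


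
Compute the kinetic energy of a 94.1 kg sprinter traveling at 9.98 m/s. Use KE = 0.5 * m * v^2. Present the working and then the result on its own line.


Velocity squared = 99.6004
KE = 0.5 * 94.1 * 99.6004 = 4686.2 J

4686.2 J


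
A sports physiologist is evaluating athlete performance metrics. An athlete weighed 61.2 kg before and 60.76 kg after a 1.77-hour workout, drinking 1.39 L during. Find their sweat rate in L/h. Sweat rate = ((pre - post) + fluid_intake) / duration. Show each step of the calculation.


Body mass change = 0.44 kg
Total sweat loss = 0.44 + 1.39 = 1.83 L
Rate = 1.83 / 1.77 = 1.034 L/h

1.034 L/h
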